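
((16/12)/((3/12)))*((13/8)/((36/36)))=26/3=8.67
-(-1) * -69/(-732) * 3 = 69/244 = 0.28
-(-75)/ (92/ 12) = 9.78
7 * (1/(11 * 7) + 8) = 617/11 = 56.09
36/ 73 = 0.49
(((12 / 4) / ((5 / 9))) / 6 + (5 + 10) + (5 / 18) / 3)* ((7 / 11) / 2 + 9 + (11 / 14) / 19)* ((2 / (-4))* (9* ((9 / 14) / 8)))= -88689561 / 1638560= -54.13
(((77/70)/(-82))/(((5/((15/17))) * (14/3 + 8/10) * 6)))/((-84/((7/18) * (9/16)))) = 11/58525696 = 0.00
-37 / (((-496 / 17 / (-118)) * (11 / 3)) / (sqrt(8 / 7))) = -111333 * sqrt(14) / 9548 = -43.63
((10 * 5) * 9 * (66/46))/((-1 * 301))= -14850/6923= -2.15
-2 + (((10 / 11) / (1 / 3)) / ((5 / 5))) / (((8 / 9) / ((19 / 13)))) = 1421 / 572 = 2.48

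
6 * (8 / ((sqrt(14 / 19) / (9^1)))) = 216 * sqrt(266) / 7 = 503.26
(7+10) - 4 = 13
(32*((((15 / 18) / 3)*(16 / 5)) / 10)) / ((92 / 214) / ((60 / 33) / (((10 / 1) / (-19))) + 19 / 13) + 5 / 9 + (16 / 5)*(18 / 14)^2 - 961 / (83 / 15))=-529165504 / 31262219341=-0.02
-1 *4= -4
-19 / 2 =-9.50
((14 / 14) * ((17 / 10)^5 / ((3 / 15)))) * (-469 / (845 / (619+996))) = -215089877359 / 3380000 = -63636.06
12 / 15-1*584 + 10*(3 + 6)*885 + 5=79071.80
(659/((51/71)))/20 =46789/1020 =45.87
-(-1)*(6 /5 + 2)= 3.20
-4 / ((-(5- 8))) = -4 / 3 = -1.33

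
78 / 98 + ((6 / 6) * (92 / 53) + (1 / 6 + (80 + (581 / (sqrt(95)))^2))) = 3635.97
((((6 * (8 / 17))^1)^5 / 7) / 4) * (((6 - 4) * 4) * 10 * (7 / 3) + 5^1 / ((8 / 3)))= 12010291200 / 9938999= 1208.40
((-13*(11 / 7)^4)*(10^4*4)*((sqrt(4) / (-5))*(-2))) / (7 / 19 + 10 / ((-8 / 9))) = 462889856000 / 1985627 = 233120.25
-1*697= -697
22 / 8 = 11 / 4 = 2.75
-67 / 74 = -0.91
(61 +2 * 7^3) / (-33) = -249 / 11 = -22.64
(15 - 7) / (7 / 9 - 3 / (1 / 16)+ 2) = -72 / 407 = -0.18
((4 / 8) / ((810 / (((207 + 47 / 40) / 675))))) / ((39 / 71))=591217 / 1705860000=0.00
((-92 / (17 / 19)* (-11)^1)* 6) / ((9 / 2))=76912 / 51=1508.08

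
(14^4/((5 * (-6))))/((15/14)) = -268912/225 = -1195.16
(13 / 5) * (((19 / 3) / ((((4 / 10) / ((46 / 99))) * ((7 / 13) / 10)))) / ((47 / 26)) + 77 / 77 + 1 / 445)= 43290500474 / 217411425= 199.12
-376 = -376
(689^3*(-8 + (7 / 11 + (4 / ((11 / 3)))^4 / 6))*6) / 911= -204796334153970 / 13337951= -15354407.45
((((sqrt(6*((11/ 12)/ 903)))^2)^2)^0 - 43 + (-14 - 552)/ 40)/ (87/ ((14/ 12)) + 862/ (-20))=-7861/ 4406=-1.78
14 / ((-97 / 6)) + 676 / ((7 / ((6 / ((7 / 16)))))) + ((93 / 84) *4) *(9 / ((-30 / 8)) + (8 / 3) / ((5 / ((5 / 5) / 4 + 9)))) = 95161802 / 71295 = 1334.76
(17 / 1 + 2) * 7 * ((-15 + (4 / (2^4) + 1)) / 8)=-7315 / 32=-228.59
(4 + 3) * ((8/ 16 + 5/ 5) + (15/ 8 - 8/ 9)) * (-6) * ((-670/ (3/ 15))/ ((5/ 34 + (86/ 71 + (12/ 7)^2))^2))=14682586844399950/ 775067023107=18943.64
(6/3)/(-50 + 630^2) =1/198425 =0.00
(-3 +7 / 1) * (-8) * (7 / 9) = -224 / 9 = -24.89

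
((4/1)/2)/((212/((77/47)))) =77/4982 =0.02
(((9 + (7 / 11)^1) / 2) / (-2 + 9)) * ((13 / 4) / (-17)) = -689 / 5236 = -0.13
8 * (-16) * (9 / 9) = -128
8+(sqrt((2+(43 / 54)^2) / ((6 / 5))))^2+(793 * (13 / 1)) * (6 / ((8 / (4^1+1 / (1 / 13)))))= 2299848239 / 17496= 131449.95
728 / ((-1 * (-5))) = 728 / 5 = 145.60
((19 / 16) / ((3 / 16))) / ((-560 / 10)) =-19 / 168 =-0.11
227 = 227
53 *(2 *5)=530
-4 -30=-34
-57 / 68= -0.84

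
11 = 11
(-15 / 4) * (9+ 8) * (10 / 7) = -1275 / 14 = -91.07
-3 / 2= -1.50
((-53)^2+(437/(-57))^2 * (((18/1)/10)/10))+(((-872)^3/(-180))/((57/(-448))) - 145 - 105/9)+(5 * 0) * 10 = -742553126033/25650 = -28949439.61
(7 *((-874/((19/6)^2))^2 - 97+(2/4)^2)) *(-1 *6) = -227422377/722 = -314989.44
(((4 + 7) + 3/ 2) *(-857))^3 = -9834731140625/ 8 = -1229341392578.12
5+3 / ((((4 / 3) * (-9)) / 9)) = 11 / 4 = 2.75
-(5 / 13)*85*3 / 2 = -1275 / 26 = -49.04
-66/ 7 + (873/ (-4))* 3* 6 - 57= -55929/ 14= -3994.93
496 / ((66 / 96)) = 7936 / 11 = 721.45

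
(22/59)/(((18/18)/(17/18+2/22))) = 205/531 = 0.39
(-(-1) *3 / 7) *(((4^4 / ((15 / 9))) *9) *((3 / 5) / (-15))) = -20736 / 875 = -23.70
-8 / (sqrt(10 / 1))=-4* sqrt(10) / 5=-2.53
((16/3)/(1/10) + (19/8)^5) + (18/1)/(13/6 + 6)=631504505/4816896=131.10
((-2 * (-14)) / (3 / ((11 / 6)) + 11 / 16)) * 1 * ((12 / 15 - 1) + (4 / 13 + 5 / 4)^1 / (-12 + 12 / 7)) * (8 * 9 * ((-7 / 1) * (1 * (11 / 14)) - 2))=12157992 / 5317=2286.63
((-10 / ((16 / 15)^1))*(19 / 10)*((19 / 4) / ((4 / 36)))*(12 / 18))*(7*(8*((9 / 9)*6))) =-170572.50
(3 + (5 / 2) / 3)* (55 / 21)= 1265 / 126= 10.04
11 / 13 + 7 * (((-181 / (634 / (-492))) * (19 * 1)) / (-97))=-76647215 / 399737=-191.74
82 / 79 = 1.04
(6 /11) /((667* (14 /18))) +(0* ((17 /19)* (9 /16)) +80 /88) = 46744 /51359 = 0.91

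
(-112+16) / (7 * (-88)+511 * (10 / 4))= -64 / 441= -0.15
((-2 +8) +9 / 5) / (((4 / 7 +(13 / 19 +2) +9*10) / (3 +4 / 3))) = 22477 / 62015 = 0.36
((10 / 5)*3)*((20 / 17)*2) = 240 / 17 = 14.12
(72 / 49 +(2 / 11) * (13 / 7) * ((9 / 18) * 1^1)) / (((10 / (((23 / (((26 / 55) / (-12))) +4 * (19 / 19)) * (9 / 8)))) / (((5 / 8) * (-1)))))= 29952243 / 448448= 66.79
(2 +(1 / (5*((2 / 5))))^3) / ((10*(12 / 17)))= 0.30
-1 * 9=-9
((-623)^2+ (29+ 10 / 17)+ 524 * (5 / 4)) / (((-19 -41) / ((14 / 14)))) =-2203277 / 340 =-6480.23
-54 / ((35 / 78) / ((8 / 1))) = -33696 / 35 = -962.74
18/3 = 6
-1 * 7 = -7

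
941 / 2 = 470.50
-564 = -564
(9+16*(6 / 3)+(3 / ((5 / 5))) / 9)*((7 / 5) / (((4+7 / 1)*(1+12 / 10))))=868 / 363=2.39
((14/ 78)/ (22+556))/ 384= 7/ 8656128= 0.00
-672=-672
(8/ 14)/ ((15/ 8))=32/ 105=0.30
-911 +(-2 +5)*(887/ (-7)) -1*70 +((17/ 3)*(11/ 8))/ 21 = -685829/ 504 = -1360.77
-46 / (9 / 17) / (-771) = 782 / 6939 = 0.11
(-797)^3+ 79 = -506261494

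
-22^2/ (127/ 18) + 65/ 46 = -392497/ 5842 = -67.19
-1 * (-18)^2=-324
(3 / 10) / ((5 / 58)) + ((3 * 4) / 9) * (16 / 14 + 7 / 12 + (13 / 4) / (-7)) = 8131 / 1575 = 5.16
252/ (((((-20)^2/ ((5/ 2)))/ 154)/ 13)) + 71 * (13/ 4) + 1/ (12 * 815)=33094543/ 9780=3383.90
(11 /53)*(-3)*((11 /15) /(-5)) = 121 /1325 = 0.09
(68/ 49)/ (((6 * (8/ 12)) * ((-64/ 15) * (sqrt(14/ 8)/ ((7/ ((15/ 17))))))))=-289 * sqrt(7)/ 1568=-0.49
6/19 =0.32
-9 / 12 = -3 / 4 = -0.75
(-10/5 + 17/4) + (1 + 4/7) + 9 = 359/28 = 12.82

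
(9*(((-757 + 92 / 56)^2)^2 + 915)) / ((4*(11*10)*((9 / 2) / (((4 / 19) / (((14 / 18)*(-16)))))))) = -25033268.59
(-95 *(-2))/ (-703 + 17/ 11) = -1045/ 3858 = -0.27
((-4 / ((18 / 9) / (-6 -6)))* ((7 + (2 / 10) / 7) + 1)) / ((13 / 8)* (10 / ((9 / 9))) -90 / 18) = 8992 / 525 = 17.13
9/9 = 1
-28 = -28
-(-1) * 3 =3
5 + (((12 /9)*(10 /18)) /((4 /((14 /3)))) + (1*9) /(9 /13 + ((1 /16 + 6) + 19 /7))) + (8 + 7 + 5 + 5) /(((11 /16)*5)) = 173052499 /12284217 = 14.09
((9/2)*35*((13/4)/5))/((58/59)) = 48321/464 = 104.14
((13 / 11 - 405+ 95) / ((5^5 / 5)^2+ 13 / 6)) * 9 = -183438 / 25781393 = -0.01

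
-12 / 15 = -4 / 5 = -0.80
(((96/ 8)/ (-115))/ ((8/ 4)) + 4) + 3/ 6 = 1023/ 230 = 4.45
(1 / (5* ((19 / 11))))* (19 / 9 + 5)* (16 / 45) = 11264 / 38475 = 0.29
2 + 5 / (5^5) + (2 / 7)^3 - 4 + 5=648468 / 214375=3.02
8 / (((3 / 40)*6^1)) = 160 / 9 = 17.78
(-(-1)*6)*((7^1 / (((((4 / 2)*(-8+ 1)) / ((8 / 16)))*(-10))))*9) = 1.35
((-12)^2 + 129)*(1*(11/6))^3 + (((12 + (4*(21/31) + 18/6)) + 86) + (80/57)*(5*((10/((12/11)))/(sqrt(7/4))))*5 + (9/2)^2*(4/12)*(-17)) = 110000*sqrt(7)/1197 + 3730109/2232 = 1914.33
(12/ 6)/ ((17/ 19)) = 38/ 17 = 2.24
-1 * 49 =-49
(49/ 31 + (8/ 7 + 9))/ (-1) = -2544/ 217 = -11.72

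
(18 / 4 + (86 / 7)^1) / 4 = 235 / 56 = 4.20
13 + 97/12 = 21.08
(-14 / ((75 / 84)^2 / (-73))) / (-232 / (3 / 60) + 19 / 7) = -5608736 / 20288125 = -0.28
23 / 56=0.41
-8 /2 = -4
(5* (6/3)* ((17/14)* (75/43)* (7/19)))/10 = 1275/1634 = 0.78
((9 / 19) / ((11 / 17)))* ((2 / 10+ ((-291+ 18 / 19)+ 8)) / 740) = -1024182 / 3673175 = -0.28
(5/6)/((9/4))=10/27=0.37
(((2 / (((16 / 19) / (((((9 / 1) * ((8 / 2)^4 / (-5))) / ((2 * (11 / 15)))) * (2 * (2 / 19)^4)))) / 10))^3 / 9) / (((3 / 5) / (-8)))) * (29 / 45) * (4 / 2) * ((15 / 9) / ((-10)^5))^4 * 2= 950272 / 524288727714659423828125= 0.00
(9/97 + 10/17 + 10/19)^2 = 1430881929/981631561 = 1.46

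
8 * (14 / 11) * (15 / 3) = 560 / 11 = 50.91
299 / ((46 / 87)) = 1131 / 2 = 565.50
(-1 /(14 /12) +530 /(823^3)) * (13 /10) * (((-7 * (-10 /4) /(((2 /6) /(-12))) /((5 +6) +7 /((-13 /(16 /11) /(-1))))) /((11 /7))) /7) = 5087207922732 /939289377395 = 5.42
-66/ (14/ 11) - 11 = -440/ 7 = -62.86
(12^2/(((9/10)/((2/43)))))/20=16/43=0.37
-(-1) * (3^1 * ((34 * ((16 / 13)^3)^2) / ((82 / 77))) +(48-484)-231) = -66114618491 / 197899169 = -334.08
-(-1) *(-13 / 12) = -13 / 12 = -1.08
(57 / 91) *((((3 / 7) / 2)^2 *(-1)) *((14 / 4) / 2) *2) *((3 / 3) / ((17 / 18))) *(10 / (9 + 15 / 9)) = -69255 / 693056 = -0.10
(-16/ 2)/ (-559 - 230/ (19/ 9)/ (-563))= 0.01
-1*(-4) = 4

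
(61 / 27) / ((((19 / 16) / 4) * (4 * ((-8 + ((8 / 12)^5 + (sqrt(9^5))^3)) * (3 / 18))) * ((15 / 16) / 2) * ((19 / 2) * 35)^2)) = 2248704 / 146484526688812375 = 0.00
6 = 6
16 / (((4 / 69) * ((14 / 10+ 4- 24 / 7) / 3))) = 420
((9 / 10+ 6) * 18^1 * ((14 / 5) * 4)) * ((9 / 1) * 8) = 2503872 / 25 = 100154.88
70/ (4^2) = 4.38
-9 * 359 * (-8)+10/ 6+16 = 77597/ 3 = 25865.67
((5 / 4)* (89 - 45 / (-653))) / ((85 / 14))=203567 / 11101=18.34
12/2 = 6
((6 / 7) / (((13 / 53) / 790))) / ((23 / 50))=12561000 / 2093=6001.43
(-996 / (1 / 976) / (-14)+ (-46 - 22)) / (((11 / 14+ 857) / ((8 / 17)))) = 7769152 / 204153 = 38.06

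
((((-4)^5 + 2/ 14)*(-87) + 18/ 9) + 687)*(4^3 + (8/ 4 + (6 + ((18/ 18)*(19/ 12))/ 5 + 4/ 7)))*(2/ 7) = 9617869888/ 5145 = 1869362.47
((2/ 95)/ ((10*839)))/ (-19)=-1/ 7571975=-0.00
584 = 584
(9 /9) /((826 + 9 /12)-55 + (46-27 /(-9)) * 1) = 4 /3283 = 0.00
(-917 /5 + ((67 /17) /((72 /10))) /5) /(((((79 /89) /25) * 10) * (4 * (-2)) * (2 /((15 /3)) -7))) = -249586705 /25527744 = -9.78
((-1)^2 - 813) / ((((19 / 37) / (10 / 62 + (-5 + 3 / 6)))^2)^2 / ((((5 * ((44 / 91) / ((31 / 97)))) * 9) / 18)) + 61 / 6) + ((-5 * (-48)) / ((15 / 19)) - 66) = 505011227075493908862274 / 3193614498550336859563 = 158.13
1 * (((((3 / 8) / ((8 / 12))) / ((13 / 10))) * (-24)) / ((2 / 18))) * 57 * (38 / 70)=-263169 / 91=-2891.97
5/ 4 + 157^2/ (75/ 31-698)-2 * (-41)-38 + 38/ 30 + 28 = 50561033/ 1293780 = 39.08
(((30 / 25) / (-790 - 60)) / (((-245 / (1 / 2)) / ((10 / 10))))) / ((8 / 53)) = 159 / 8330000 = 0.00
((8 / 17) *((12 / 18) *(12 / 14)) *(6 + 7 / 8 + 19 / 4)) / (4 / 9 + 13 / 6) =6696 / 5593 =1.20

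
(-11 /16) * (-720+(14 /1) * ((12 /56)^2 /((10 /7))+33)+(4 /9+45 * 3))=241769 /2880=83.95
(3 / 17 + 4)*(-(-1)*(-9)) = -639 / 17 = -37.59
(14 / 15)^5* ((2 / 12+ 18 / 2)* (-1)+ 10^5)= 32266481968 / 455625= 70818.07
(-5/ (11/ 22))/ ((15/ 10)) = -20/ 3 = -6.67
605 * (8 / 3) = 4840 / 3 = 1613.33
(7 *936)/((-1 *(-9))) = 728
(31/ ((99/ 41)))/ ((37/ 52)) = 66092/ 3663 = 18.04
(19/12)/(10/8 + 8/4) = 0.49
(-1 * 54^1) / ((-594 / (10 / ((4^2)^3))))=5 / 22528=0.00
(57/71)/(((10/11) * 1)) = 627/710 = 0.88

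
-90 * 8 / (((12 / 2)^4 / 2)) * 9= -10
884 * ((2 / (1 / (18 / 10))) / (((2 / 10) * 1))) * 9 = 143208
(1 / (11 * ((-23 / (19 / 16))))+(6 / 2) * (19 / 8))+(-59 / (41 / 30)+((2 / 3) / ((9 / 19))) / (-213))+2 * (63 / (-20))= -202145120747 / 4772409840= -42.36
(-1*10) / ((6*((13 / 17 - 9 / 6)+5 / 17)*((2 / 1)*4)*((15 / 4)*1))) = 17 / 135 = 0.13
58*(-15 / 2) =-435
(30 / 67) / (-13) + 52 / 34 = 22136 / 14807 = 1.49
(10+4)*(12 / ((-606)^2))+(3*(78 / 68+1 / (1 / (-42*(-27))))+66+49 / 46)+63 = 42305072423 / 11965773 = 3535.51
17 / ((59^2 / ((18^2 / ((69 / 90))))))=165240 / 80063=2.06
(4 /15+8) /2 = 62 /15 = 4.13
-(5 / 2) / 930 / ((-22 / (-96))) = -4 / 341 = -0.01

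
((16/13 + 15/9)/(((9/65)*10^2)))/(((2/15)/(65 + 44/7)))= 56387/504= 111.88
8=8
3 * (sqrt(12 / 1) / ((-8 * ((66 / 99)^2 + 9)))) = -27 * sqrt(3) / 340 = -0.14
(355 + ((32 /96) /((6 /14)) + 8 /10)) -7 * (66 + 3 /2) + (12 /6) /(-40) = -4175 /36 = -115.97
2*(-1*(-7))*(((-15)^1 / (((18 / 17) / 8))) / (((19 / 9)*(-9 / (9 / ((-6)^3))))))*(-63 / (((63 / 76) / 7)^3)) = 132000.22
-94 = -94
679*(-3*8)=-16296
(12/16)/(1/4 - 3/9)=-9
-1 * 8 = -8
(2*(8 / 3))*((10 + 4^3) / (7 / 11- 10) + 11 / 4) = -8492 / 309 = -27.48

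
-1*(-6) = 6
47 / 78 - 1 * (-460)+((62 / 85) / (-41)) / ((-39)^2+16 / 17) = 190555545719 / 413709270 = 460.60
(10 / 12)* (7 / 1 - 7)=0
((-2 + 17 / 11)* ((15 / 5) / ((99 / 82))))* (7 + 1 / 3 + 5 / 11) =-105370 / 11979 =-8.80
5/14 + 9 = 131/14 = 9.36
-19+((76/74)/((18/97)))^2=11.63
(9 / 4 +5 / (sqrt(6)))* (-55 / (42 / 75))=-12375 / 56 - 6875* sqrt(6) / 84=-421.46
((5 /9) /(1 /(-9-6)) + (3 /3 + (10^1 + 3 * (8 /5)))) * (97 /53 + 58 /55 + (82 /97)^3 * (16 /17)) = 17492736451568 /678412657725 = 25.78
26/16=13/8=1.62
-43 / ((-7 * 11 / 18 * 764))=387 / 29414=0.01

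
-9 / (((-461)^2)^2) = -9 / 45165175441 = -0.00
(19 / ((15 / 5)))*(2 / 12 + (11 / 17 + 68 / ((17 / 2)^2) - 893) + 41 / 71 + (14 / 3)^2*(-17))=-520487767 / 65178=-7985.64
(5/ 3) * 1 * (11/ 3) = 55/ 9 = 6.11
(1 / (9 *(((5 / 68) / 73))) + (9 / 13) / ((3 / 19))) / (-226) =-67097 / 132210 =-0.51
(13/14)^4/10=0.07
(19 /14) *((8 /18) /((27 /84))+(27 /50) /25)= 1.91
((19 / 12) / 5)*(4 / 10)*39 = 247 / 50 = 4.94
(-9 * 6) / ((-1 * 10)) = 27 / 5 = 5.40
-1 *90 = -90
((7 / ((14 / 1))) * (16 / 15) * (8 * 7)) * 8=3584 / 15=238.93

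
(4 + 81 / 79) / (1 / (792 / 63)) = 63.18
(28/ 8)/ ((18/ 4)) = 0.78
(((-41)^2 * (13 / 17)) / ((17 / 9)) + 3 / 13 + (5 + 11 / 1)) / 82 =1308890 / 154037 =8.50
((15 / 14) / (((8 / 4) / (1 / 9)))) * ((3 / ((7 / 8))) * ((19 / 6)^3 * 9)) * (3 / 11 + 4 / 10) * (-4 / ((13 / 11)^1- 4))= 253783 / 4557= 55.69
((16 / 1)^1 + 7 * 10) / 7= 86 / 7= 12.29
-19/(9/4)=-76/9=-8.44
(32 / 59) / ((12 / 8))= 64 / 177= 0.36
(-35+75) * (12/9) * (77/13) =12320/39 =315.90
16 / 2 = 8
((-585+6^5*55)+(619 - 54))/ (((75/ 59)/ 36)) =60556656/ 5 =12111331.20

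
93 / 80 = 1.16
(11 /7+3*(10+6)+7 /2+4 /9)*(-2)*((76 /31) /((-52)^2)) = -128117 /1320228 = -0.10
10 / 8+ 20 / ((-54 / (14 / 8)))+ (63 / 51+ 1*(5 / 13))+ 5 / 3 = 92809 / 23868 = 3.89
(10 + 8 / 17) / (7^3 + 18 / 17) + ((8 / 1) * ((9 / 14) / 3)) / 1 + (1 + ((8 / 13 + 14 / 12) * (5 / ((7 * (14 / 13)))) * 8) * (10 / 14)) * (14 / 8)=52669627 / 3439212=15.31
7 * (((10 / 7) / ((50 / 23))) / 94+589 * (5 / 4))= 4844571 / 940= 5153.80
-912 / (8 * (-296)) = 57 / 148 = 0.39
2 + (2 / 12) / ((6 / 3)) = 25 / 12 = 2.08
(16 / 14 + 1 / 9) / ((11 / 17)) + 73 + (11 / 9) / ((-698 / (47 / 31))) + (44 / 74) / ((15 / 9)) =208867668139 / 2774099790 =75.29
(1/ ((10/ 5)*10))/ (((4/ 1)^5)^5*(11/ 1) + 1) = 1/ 247697979505377300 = 0.00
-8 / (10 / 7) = -28 / 5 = -5.60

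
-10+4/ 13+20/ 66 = -4028/ 429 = -9.39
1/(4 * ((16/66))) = 33/32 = 1.03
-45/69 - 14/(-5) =247/115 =2.15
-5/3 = -1.67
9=9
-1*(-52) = 52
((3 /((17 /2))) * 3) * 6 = 108 /17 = 6.35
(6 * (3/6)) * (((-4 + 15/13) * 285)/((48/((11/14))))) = -115995/2912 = -39.83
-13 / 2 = -6.50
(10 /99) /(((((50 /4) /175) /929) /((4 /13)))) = 520240 /1287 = 404.23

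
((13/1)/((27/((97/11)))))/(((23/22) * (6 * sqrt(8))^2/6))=1261/14904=0.08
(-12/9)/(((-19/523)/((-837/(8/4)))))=-291834/19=-15359.68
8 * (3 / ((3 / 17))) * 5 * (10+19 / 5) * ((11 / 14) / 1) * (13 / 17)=39468 / 7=5638.29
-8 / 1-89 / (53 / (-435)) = 38291 / 53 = 722.47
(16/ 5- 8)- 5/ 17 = -433/ 85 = -5.09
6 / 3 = 2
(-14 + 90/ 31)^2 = 118336/ 961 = 123.14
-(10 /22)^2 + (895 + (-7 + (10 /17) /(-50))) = 9130834 /10285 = 887.78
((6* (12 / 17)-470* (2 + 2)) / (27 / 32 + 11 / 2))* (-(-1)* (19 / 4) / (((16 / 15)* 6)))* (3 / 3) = -757340 / 3451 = -219.46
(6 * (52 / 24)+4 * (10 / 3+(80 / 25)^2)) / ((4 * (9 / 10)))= 5047 / 270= 18.69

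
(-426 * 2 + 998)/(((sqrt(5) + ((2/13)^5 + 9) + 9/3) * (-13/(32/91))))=-0.28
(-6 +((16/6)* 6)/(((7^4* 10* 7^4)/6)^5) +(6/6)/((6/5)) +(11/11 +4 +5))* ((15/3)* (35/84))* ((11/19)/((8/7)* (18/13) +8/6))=82509823407780434552717911007381041295279/41267815854852059681294342162410196196000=2.00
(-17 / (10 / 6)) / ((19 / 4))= -204 / 95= -2.15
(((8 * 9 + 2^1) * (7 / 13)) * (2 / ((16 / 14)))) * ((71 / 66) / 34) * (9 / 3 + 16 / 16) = 128723 / 14586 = 8.83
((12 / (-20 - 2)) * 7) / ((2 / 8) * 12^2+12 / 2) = -1 / 11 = -0.09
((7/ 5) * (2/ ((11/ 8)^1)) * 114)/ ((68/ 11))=3192/ 85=37.55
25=25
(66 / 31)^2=4356 / 961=4.53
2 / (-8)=-1 / 4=-0.25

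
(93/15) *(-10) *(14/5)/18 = -9.64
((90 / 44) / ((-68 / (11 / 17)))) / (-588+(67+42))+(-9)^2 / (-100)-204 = -5670409497 / 27686200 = -204.81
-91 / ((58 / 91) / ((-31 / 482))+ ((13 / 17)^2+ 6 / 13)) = 74189479 / 7226257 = 10.27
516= 516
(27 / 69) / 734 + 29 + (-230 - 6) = -3494565 / 16882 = -207.00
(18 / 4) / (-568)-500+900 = 454391 / 1136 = 399.99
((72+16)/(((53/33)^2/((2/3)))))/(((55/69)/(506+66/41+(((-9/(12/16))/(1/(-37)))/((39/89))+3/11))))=324911031984/7485985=43402.58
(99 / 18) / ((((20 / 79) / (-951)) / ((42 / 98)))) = -2479257 / 280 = -8854.49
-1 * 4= -4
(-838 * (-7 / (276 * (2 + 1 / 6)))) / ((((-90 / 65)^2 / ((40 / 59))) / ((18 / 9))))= 762580 / 109917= 6.94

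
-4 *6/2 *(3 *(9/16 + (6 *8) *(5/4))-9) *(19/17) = -157491/68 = -2316.04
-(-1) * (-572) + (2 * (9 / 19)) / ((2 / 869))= -3047 / 19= -160.37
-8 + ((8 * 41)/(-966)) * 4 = -4520/483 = -9.36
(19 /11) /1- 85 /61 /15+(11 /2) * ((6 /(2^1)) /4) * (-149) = -9871601 /16104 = -612.99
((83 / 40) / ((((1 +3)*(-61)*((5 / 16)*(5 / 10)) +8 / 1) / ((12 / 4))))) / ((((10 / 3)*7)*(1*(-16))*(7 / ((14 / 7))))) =747 / 4723600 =0.00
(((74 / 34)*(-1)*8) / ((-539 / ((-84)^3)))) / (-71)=3580416 / 13277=269.67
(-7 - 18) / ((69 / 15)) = -125 / 23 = -5.43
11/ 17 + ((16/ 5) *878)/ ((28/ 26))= 1552689/ 595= 2609.56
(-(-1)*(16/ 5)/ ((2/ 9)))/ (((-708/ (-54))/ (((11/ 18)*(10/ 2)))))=198/ 59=3.36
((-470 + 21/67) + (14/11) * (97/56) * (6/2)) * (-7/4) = 9555973/11792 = 810.38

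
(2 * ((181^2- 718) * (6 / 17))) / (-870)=-64086 / 2465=-26.00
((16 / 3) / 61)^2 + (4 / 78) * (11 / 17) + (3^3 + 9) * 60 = 15986611202 / 7401069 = 2160.04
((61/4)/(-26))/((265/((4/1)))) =-61/6890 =-0.01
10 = 10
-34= -34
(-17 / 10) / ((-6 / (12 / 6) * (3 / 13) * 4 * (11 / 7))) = 1547 / 3960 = 0.39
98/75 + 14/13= 2324/975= 2.38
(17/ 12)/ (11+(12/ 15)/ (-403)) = 34255/ 265932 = 0.13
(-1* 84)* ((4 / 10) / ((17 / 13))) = -2184 / 85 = -25.69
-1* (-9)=9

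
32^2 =1024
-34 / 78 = -17 / 39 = -0.44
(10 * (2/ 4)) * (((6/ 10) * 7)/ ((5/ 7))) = 147/ 5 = 29.40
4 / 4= 1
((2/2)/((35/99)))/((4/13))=1287/140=9.19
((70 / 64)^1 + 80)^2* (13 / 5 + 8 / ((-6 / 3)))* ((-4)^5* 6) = 56565810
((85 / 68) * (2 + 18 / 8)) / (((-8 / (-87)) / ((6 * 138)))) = 47836.41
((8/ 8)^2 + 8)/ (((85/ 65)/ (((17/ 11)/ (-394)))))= -117/ 4334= -0.03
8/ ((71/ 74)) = 592/ 71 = 8.34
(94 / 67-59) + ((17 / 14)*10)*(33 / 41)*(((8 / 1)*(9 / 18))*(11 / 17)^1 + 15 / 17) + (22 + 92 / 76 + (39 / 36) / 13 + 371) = 1624862207 / 4384212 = 370.62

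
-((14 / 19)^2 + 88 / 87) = -48820 / 31407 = -1.55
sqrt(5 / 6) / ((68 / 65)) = 65 * sqrt(30) / 408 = 0.87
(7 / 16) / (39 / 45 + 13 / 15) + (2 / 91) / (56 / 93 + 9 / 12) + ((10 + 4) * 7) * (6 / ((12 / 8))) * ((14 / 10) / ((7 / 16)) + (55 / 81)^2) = 68972082461677 / 48050664480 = 1435.40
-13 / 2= -6.50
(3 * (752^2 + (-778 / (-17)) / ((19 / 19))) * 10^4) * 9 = 152698436470.59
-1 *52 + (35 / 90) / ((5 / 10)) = -461 / 9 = -51.22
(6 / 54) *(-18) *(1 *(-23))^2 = -1058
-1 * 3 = -3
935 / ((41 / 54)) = 50490 / 41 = 1231.46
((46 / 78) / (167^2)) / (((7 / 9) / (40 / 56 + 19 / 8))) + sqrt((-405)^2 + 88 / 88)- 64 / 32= -284232751 / 142122344 + sqrt(164026)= 403.00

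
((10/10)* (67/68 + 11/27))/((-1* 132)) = -2557/242352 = -0.01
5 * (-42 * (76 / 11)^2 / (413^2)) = -173280 / 2948407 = -0.06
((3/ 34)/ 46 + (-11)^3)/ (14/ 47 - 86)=1846019/ 118864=15.53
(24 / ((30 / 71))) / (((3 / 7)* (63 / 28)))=7952 / 135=58.90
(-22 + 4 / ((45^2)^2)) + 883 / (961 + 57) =-21.13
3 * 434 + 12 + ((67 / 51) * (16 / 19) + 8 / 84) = 8921012 / 6783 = 1315.20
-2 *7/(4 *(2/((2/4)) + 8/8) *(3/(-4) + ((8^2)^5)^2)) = -14/23058430092136939505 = -0.00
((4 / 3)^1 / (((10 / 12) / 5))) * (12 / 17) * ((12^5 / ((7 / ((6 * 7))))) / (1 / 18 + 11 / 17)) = 2579890176 / 215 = 11999489.19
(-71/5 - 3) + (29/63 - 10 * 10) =-36773/315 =-116.74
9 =9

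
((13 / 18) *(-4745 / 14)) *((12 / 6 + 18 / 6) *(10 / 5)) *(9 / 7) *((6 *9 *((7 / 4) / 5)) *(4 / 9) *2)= -52872.86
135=135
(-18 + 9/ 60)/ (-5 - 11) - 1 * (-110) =35557/ 320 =111.12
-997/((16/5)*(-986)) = 4985/15776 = 0.32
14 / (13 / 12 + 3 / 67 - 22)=-11256 / 16781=-0.67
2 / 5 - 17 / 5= -3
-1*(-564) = 564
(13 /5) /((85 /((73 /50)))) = 949 /21250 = 0.04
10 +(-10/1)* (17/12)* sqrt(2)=10 -85* sqrt(2)/6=-10.03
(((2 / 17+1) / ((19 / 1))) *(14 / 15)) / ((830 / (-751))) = -5257 / 105825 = -0.05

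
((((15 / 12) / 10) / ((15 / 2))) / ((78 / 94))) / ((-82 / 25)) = -235 / 38376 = -0.01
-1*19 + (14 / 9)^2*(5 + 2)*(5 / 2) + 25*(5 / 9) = 3016 / 81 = 37.23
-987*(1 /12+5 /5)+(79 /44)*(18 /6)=-23405 /22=-1063.86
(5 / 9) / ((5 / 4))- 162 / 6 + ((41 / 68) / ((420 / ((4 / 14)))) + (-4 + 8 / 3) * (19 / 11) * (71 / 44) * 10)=-2312026597 / 36285480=-63.72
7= 7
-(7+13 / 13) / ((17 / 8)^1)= -3.76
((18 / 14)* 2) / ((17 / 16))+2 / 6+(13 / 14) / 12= 385 / 136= 2.83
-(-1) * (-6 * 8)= -48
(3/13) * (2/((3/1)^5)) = 2/1053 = 0.00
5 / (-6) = -5 / 6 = -0.83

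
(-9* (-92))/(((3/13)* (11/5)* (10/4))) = 7176/11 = 652.36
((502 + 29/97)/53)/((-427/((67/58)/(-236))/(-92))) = -75082143/7511998354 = -0.01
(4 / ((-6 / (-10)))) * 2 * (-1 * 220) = -8800 / 3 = -2933.33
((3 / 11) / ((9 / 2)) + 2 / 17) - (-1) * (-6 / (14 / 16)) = -26228 / 3927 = -6.68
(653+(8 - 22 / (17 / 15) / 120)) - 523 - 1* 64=5021 / 68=73.84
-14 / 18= -7 / 9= -0.78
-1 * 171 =-171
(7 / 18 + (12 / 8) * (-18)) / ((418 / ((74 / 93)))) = -0.05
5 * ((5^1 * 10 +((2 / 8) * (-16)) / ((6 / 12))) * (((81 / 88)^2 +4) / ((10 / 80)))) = 3941385 / 484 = 8143.36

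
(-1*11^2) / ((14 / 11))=-1331 / 14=-95.07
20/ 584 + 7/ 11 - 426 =-425.33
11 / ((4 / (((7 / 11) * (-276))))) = -483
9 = 9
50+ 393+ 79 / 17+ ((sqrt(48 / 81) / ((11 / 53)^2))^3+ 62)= 8664 / 17+ 1418519112256 * sqrt(3) / 430489323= 6216.98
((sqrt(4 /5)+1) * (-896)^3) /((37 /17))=-12228493312 /37 - 24456986624 * sqrt(5) /185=-626107844.19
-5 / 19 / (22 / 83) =-415 / 418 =-0.99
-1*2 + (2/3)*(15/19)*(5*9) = 412/19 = 21.68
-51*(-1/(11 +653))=51/664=0.08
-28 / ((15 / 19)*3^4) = -532 / 1215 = -0.44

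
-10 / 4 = -5 / 2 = -2.50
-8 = -8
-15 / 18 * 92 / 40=-23 / 12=-1.92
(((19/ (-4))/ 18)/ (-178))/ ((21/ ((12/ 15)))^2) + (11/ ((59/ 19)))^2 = 385748069164/ 30740798025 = 12.55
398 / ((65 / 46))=18308 / 65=281.66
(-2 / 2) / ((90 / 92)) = -46 / 45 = -1.02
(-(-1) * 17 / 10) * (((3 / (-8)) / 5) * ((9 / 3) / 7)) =-153 / 2800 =-0.05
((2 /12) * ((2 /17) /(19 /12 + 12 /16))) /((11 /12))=12 /1309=0.01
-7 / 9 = -0.78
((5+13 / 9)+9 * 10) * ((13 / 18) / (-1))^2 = 36673 / 729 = 50.31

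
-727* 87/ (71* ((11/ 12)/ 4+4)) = -104688/ 497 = -210.64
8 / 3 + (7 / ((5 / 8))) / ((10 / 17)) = 1628 / 75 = 21.71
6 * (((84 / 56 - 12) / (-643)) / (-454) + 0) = -63 / 291922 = -0.00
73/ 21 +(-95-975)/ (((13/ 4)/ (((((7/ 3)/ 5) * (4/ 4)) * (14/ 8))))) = -24151/ 91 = -265.40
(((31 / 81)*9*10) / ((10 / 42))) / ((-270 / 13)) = -2821 / 405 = -6.97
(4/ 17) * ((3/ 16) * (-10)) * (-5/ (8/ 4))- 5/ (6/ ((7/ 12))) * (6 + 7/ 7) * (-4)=9005/ 612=14.71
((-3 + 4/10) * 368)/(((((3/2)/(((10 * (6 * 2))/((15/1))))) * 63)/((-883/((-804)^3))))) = -1056068/7673967945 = -0.00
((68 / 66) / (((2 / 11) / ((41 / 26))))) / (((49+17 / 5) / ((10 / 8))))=17425 / 81744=0.21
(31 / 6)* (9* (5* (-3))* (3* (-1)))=4185 / 2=2092.50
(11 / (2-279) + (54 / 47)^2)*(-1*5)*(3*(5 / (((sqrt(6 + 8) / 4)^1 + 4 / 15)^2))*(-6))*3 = 3242072949570000 / 1281187070437-456898125600000*sqrt(14) / 1281187070437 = 1196.17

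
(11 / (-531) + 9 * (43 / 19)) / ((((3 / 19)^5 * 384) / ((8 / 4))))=3344167181 / 3096792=1079.88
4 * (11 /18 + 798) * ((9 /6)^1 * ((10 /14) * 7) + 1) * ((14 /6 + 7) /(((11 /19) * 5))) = 87547.14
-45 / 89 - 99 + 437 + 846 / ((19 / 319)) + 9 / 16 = 393447043 / 27056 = 14541.95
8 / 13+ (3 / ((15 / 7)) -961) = -62334 / 65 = -958.98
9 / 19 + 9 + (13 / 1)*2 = 674 / 19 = 35.47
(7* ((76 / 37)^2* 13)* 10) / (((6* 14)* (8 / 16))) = 375440 / 4107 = 91.41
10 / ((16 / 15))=75 / 8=9.38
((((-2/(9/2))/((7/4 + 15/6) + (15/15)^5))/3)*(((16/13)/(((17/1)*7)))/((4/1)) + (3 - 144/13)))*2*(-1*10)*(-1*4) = 15988480/877149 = 18.23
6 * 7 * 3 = 126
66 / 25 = 2.64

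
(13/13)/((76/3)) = 3/76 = 0.04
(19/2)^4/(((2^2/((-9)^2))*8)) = 10556001/512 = 20617.19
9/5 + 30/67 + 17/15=3398/1005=3.38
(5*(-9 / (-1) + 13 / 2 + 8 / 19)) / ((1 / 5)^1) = 15125 / 38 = 398.03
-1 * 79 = -79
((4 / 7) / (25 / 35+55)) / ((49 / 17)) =34 / 9555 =0.00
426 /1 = 426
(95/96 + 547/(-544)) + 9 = 7331/816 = 8.98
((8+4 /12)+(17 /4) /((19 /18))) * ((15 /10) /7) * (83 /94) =2.34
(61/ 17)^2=3721/ 289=12.88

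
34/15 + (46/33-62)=-9626/165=-58.34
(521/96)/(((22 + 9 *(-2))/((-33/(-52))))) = 5731/6656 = 0.86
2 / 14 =1 / 7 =0.14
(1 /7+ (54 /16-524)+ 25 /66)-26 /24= -321051 /616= -521.19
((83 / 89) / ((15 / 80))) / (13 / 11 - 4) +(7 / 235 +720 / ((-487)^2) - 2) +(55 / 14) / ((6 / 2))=-5215274357557 / 2152809101590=-2.42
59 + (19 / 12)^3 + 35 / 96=109441 / 1728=63.33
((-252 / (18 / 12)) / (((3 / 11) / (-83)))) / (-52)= -12782 / 13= -983.23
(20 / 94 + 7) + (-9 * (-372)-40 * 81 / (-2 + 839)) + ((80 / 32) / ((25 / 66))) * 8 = 3404.14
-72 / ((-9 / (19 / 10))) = 76 / 5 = 15.20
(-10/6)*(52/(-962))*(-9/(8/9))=-135/148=-0.91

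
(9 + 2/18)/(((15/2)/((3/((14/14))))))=164/45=3.64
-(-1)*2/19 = 2/19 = 0.11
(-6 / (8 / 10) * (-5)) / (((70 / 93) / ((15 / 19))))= 20925 / 532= 39.33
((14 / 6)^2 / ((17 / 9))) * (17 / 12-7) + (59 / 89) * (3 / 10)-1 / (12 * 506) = -730105351 / 45934680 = -15.89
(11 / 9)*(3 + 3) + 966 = 2920 / 3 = 973.33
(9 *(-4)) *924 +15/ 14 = -33262.93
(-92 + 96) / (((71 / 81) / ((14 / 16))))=567 / 142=3.99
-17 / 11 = -1.55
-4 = -4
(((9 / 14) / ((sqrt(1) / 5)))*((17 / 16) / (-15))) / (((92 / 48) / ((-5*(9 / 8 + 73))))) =453645 / 10304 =44.03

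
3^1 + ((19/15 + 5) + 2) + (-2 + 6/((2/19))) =994/15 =66.27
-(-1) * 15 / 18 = 5 / 6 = 0.83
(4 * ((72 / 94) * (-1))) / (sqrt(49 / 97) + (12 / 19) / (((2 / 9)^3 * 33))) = -4256356896 / 2020450147 + 176121792 * sqrt(97) / 2020450147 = -1.25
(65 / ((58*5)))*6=39 / 29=1.34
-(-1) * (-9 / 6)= -3 / 2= -1.50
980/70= 14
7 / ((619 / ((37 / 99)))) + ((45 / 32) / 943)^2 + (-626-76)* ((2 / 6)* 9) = -117518619346982327 / 55801925600256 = -2106.00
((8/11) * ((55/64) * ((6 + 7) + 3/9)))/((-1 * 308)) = -25/924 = -0.03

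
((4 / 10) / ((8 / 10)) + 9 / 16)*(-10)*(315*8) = -26775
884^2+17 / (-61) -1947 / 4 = 190556429 / 244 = 780968.97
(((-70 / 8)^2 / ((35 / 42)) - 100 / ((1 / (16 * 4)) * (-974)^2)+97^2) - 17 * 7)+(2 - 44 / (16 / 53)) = 17527962145 / 1897352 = 9238.12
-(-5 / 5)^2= -1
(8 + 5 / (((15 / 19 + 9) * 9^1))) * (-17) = -229279 / 1674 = -136.96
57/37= 1.54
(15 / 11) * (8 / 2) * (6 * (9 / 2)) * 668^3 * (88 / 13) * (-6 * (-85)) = 1970173916467200 / 13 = 151551839728246.15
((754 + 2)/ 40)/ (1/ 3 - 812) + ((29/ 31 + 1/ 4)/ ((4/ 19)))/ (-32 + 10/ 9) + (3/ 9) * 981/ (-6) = -91838993023/ 1678786400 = -54.71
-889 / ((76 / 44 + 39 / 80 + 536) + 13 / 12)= -2346960 / 1423747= -1.65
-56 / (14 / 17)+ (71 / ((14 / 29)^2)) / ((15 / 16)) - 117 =102869 / 735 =139.96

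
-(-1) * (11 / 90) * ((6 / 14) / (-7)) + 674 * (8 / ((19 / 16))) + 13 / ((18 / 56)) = 383847733 / 83790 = 4581.07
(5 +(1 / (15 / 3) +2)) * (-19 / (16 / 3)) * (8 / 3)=-342 / 5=-68.40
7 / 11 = 0.64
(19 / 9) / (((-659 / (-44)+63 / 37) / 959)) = 29663788 / 244395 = 121.38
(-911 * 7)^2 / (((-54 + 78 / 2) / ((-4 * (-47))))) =-509682150.13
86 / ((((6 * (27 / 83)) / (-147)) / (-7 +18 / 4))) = 874405 / 54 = 16192.69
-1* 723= -723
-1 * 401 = -401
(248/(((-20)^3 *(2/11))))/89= -0.00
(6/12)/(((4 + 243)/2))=1/247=0.00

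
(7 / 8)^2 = 49 / 64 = 0.77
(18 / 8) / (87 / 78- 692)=-117 / 35926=-0.00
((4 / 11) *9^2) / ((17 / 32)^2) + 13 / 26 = 666731 / 6358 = 104.86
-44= -44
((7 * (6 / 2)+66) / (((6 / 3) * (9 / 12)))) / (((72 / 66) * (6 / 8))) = 638 / 9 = 70.89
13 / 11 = 1.18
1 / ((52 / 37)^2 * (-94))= -1369 / 254176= -0.01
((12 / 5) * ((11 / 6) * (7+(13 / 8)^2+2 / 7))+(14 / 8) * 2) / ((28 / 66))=1743621 / 15680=111.20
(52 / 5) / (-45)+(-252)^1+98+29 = -28177 / 225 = -125.23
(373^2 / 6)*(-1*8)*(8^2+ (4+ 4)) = -13356384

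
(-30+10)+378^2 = 142864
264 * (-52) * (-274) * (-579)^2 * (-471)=-593930827968192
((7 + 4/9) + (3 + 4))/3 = 130/27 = 4.81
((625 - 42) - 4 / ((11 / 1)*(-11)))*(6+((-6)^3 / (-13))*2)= 35978970 / 1573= 22872.84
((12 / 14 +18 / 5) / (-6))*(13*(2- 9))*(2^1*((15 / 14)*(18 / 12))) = 1521 / 7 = 217.29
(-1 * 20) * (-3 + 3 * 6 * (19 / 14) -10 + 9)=-2860 / 7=-408.57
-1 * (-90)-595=-505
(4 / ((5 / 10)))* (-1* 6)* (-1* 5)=240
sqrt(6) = 2.45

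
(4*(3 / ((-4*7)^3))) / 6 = -1 / 10976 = -0.00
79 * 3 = 237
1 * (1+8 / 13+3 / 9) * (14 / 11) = 1064 / 429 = 2.48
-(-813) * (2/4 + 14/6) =4607/2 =2303.50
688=688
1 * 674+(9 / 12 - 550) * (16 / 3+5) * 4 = -66085 / 3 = -22028.33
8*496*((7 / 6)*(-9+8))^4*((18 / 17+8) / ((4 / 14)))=320946472 / 1377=233076.60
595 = 595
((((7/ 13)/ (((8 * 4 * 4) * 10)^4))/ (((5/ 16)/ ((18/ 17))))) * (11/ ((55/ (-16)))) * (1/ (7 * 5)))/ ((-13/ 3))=27/ 1882849280000000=0.00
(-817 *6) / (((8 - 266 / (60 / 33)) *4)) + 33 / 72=103111 / 11064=9.32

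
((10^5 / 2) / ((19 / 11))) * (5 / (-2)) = -1375000 / 19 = -72368.42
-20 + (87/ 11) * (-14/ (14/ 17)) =-1699/ 11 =-154.45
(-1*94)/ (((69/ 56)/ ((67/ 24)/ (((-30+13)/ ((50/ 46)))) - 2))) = 166.20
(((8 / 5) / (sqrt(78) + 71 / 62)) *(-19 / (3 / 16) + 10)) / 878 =-0.02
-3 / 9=-1 / 3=-0.33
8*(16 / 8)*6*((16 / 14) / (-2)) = -384 / 7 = -54.86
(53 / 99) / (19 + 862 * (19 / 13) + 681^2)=689 / 598506282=0.00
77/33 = 7/3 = 2.33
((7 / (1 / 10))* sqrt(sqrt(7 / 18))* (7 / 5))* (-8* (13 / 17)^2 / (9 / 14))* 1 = -927472* 2^(3 / 4)* sqrt(3)* 7^(1 / 4) / 7803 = -563.18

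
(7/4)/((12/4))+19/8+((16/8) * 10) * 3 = 1511/24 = 62.96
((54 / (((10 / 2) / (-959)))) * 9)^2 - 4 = 217224973376 / 25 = 8688998935.04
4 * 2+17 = 25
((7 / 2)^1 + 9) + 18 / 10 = 143 / 10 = 14.30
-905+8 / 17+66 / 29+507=-194860 / 493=-395.25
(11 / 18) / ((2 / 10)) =3.06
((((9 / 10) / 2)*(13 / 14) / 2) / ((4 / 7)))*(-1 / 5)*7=-819 / 1600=-0.51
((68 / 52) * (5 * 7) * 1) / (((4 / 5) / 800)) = 595000 / 13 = 45769.23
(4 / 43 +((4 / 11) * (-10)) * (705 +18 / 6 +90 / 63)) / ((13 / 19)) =-162283028 / 43043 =-3770.25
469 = 469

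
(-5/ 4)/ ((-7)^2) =-5/ 196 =-0.03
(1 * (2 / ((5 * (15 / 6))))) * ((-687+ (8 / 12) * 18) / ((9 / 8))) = -96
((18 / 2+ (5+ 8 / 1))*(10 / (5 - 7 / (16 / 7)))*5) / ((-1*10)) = -1760 / 31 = -56.77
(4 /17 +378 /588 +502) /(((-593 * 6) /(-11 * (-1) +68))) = -3151705 /282268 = -11.17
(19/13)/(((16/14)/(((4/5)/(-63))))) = -19/1170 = -0.02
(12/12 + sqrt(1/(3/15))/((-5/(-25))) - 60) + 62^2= 5*sqrt(5) + 3785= 3796.18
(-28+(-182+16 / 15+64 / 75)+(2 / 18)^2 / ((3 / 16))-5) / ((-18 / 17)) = 21999037 / 109350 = 201.18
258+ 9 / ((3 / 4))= 270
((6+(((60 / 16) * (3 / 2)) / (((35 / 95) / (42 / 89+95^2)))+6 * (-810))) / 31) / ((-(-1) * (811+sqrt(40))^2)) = 145277687605063 / 22276608060421848 - 179123123213 * sqrt(10) / 5569152015105462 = 0.01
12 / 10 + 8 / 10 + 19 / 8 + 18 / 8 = 53 / 8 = 6.62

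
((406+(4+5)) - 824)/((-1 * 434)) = 409/434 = 0.94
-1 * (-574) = 574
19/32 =0.59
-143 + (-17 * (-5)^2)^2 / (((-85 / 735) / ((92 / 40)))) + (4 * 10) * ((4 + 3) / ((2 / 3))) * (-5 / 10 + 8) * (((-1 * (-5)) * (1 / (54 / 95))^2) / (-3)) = -876915124 / 243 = -3608704.21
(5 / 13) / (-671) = -5 / 8723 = -0.00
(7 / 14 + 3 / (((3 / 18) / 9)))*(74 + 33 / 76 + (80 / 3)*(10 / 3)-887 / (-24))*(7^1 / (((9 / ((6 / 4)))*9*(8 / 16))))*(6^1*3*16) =1246631750 / 513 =2430081.38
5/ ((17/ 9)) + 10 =215/ 17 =12.65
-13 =-13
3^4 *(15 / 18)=135 / 2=67.50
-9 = -9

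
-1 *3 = -3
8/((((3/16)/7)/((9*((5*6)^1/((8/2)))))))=20160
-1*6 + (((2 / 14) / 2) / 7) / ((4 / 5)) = -2347 / 392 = -5.99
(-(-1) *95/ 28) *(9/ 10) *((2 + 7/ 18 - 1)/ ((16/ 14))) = 3.71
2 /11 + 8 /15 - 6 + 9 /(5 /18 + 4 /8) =7261 /1155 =6.29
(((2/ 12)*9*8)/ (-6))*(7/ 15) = -14/ 15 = -0.93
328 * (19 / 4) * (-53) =-82574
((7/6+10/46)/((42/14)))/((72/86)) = 8213/14904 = 0.55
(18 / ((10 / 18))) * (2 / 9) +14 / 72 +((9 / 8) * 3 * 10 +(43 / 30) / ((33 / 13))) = 2294 / 55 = 41.71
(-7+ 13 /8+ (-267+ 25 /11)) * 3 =-810.31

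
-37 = -37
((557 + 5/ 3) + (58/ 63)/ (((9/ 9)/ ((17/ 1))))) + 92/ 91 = 471194/ 819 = 575.33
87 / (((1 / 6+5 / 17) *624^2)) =493 / 1016704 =0.00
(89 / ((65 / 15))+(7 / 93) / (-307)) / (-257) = -7623026 / 95388891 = -0.08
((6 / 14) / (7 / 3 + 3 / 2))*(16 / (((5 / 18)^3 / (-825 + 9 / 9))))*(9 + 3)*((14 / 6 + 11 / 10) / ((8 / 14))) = -71276184576 / 14375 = -4958343.27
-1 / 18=-0.06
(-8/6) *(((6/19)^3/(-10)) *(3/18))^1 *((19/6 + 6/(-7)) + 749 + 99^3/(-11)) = -14692892/240065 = -61.20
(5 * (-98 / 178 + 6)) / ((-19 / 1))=-2425 / 1691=-1.43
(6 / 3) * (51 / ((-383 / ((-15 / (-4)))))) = -765 / 766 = -1.00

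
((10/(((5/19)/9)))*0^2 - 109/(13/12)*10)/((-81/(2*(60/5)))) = 298.12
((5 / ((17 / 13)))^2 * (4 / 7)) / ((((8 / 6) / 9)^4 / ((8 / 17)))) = 2245338225 / 275128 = 8161.07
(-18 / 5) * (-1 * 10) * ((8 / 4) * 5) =360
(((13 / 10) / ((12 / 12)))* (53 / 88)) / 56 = 689 / 49280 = 0.01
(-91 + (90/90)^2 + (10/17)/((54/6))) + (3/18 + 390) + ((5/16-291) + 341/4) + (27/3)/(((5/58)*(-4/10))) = -406871/2448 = -166.21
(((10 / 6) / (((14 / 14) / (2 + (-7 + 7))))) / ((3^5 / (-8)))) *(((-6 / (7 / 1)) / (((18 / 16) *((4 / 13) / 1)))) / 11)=4160 / 168399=0.02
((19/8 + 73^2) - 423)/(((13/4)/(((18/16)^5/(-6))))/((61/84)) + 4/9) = -15715478007/46287200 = -339.52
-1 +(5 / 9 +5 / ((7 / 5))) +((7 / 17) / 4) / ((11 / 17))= 9109 / 2772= 3.29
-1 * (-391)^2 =-152881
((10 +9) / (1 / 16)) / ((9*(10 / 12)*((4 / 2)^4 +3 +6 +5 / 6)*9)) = 1216 / 6975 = 0.17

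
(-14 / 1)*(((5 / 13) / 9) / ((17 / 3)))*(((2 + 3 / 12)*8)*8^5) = -13762560 / 221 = -62274.03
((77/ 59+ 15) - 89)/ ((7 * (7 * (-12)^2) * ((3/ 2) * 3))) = -4289/ 1873368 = -0.00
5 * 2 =10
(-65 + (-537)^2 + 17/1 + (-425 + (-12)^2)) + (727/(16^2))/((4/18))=147483023/512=288052.78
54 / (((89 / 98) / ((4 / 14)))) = 1512 / 89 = 16.99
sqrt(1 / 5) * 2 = 2 * sqrt(5) / 5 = 0.89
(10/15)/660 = 1/990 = 0.00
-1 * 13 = -13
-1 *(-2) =2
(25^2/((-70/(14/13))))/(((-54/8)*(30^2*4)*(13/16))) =20/41067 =0.00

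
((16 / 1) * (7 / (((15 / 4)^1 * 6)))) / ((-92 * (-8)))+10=10357 / 1035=10.01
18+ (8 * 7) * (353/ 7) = 2842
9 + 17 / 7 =80 / 7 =11.43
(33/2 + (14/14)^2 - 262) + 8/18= -4393/18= -244.06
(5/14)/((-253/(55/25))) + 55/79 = 17631/25438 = 0.69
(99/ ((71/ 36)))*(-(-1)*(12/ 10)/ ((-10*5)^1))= -10692/ 8875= -1.20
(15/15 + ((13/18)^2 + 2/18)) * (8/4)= 529/162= 3.27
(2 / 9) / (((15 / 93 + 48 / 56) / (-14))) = -6076 / 1989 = -3.05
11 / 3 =3.67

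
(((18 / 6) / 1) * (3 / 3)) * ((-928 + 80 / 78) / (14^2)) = -9038 / 637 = -14.19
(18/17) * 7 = 126/17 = 7.41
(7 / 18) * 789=1841 / 6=306.83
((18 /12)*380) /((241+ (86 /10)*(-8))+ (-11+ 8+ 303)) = 950 /787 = 1.21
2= 2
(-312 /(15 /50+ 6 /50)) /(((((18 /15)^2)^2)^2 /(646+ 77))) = -30595703125 /244944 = -124908.97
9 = 9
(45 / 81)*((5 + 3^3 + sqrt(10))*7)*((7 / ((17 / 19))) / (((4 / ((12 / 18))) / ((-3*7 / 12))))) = -312.03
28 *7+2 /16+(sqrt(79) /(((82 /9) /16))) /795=24 *sqrt(79) /10865+1569 /8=196.14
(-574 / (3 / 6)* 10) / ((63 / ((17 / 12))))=-6970 / 27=-258.15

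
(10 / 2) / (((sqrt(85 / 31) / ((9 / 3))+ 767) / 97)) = 103786605 / 164132546-1455 * sqrt(2635) / 164132546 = 0.63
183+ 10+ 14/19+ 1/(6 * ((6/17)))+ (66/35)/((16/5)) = 1865389/9576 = 194.80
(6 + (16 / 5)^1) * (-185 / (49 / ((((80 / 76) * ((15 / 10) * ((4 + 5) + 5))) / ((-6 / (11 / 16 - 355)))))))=-24121595 / 532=-45341.34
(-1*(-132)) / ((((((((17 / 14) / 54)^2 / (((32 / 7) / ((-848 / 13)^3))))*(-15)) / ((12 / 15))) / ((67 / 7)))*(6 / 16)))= 6295406832 / 1075636325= 5.85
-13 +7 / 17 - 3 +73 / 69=-17044 / 1173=-14.53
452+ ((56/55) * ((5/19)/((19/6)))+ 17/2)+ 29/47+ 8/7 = 1208068245/2612918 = 462.34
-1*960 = -960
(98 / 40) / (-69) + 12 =16511 / 1380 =11.96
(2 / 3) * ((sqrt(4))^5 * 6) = 128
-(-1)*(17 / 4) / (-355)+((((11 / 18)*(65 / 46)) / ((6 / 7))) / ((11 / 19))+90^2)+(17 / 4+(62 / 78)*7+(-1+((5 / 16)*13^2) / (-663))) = 6322339835237 / 779528880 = 8110.46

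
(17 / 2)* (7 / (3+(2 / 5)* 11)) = 595 / 74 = 8.04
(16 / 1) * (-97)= -1552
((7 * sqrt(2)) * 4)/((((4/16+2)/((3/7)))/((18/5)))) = 27.15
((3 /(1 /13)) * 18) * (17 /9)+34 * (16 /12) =4114 /3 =1371.33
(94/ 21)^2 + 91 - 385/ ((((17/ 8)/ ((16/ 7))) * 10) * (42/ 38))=551543/ 7497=73.57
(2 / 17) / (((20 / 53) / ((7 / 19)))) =371 / 3230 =0.11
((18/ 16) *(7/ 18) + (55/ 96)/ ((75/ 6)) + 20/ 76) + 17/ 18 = 5783/ 3420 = 1.69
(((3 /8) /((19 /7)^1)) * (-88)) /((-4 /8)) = 462 /19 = 24.32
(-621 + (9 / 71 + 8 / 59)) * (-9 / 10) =2340243 / 4189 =558.66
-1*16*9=-144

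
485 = 485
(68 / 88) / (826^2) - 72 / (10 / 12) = -6484351019 / 75050360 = -86.40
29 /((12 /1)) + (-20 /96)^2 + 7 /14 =1705 /576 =2.96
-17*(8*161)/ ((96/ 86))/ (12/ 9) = -117691/ 8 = -14711.38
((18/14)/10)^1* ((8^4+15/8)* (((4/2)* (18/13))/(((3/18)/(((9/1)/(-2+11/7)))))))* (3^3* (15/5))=-1935803367/130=-14890795.13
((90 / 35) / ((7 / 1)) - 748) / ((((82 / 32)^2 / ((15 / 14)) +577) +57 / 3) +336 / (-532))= -1336408320 / 1075188037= -1.24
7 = 7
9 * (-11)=-99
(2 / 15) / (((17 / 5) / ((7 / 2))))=0.14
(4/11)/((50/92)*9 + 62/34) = 3128/57761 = 0.05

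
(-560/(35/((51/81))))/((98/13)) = -1768/1323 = -1.34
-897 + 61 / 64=-896.05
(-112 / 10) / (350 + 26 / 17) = -119 / 3735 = -0.03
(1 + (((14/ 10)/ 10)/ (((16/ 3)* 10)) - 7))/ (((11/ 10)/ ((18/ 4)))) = -431811/ 17600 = -24.53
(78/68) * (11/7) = 429/238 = 1.80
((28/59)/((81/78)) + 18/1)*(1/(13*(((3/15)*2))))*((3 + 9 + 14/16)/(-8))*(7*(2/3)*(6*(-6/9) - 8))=52997105/165672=319.89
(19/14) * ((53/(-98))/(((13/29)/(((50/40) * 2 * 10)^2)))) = -18251875/17836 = -1023.32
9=9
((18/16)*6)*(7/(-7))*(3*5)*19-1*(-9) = -7659/4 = -1914.75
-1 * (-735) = 735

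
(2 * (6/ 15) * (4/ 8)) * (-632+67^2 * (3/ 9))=5186/ 15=345.73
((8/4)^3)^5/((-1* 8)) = -4096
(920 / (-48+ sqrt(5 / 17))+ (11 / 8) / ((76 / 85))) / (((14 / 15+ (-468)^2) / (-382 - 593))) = 6727500 * sqrt(85) / 64332550981+ 6139872691875 / 78228381992896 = 0.08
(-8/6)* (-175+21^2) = -1064/3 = -354.67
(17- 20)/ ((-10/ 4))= 1.20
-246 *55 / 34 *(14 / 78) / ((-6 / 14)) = 110495 / 663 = 166.66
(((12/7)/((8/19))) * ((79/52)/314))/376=4503/85950592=0.00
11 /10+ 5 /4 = 47 /20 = 2.35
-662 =-662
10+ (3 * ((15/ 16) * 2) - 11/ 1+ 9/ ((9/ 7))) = 93/ 8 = 11.62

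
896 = 896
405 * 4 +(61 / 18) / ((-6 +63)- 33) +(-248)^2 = 27269629 / 432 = 63124.14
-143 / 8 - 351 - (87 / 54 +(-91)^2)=-622907 / 72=-8651.49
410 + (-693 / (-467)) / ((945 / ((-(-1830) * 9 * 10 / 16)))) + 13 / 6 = 2400367 / 5604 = 428.33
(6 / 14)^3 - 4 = -1345 / 343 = -3.92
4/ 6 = 2/ 3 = 0.67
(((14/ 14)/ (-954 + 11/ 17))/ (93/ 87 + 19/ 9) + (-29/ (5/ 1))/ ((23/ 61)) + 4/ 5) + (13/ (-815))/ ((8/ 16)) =-737038613851/ 50430835690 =-14.61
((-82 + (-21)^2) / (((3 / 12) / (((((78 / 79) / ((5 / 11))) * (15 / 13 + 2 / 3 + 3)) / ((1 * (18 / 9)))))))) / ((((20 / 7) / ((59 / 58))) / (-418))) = -64082776604 / 57275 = -1118861.22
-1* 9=-9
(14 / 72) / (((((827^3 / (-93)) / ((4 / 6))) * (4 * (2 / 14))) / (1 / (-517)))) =1519 / 21054239950392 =0.00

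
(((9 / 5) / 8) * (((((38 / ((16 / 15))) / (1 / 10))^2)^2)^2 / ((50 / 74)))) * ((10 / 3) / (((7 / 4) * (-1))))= -75492165768018255615234375 / 458752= -164559861903639124440.30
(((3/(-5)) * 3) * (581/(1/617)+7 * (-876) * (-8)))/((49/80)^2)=-95811840/49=-1955343.67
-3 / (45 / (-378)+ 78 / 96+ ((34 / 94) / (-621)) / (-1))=-9806832 / 2268761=-4.32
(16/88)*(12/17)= 24/187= 0.13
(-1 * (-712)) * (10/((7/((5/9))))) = 35600/63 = 565.08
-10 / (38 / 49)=-245 / 19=-12.89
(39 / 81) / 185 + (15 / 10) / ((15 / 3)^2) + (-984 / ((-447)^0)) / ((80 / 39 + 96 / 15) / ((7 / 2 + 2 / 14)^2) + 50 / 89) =-1109257683250163 / 1351333863450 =-820.86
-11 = -11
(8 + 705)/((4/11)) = 7843/4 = 1960.75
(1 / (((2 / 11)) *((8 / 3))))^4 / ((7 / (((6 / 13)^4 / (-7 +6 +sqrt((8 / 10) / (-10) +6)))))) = 800496675 / 33574940672 +160099335 *sqrt(37) / 16787470336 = 0.08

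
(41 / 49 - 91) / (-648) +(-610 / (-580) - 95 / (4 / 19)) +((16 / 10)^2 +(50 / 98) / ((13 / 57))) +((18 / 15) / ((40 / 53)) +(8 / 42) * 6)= -13243244771 / 29926260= -442.53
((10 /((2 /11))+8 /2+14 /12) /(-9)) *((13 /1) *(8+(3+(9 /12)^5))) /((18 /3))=-54002351 /331776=-162.77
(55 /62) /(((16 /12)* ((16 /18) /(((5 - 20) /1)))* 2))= -22275 /3968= -5.61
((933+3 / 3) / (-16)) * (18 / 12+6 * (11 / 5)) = -68649 / 80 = -858.11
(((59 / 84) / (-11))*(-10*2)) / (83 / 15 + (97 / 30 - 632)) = -2950 / 1439669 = -0.00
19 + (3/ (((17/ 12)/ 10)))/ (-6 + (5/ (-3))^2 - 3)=1856/ 119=15.60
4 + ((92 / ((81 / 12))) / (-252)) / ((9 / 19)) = 59488 / 15309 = 3.89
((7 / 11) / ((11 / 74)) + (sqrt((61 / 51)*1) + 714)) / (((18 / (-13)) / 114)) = -21467264 / 363-247*sqrt(3111) / 153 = -59228.51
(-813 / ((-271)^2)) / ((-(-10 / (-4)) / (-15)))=-0.07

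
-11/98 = -0.11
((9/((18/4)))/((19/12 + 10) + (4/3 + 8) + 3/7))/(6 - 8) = -84/1793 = -0.05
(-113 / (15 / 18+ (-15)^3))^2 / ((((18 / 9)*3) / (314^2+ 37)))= 7556668662 / 409860025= 18.44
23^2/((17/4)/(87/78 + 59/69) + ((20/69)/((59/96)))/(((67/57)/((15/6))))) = 340039787570/2031207831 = 167.41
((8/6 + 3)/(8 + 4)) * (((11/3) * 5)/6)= 715/648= 1.10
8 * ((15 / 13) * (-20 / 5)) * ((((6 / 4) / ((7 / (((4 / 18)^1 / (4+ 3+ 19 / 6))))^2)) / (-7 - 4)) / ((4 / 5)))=1600 / 26073047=0.00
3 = 3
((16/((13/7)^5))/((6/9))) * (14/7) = 806736/371293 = 2.17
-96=-96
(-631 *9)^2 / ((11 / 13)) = 419263533 / 11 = 38114866.64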